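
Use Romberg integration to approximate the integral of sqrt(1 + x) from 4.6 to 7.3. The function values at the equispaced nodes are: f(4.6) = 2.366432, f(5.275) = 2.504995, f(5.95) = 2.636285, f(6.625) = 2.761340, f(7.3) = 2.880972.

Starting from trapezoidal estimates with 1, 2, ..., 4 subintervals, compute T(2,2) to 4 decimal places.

T(0,0) (trapezoid, 1 panel, h=2.7000): 7.083995
T(1,0) (trapezoid, 2 panels, h=1.3500): 7.100982
T(2,0) (trapezoid, 4 panels, h=0.6750): 7.105267
T(1,1) = 7.100982 + (7.100982 − 7.083995)/3 = 7.106644
T(2,1) = 7.105267 + (7.105267 − 7.100982)/3 = 7.106695
T(2,2) = 7.106695 + (7.106695 − 7.106644)/15 = 7.106698

7.1067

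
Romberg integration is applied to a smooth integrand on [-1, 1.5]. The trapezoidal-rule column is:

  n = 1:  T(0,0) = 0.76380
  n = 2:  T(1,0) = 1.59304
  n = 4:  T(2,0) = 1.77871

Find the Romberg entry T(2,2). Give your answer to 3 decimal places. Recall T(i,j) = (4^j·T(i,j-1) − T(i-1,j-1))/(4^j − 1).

1.839

T(1,1) = (4·1.59304 − 0.76380) / 3 = 1.86945
T(2,1) = 1.77871 + (1.77871 − 1.59304)/3 = 1.84060
T(2,2) = (16·1.84060 − 1.86945) / 15 = 1.83868
(Column j=1 coincides with Simpson's rule on the same nodes.)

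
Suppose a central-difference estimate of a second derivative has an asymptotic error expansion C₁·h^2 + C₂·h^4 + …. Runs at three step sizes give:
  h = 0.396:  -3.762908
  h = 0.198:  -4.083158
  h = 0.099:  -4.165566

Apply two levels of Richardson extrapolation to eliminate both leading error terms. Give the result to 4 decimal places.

-4.1932

First eliminate the h^2 term (factor 2^2 = 4):
  B₁ = (4·(-4.083158) − (-3.762908))/3 = -4.189908
  B₂ = (4·(-4.165566) − (-4.083158))/3 = -4.193035
Then eliminate the h^4 term (factor 2^4 = 16):
  (16·(-4.193035) − (-4.189908))/15 = -4.193243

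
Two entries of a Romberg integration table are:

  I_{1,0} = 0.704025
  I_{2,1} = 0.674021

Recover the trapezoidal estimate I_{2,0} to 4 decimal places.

From I_{2,1} = (4·I_{2,0} − I_{1,0})/3, solve for I_{2,0}:
4·I_{2,0} = 3·0.674021 + 0.704025 = 2.726088
I_{2,0} = 0.681522

0.6815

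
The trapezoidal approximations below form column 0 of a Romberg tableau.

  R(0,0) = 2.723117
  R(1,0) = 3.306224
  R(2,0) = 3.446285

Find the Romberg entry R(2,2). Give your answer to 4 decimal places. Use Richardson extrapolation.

3.4925

Richardson extrapolation on the trapezoidal column (denominator 4−1=3):
R(1,1) = 3.306224 + (3.306224 − 2.723117)/3 = 3.500593
R(2,1) = (4·3.446285 − 3.306224) / 3 = 3.492972
R(2,2) = 3.492972 + (3.492972 − 3.500593)/15 = 3.492464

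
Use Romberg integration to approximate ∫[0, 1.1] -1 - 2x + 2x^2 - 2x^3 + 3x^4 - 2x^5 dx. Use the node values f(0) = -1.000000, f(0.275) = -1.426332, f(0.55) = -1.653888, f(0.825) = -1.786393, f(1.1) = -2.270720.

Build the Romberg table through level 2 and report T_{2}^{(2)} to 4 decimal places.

T_{0}^{(0)} (trapezoid, 1 panel, h=1.1000): -1.798896
T_{1}^{(0)} (trapezoid, 2 panels, h=0.5500): -1.809086
T_{2}^{(0)} (trapezoid, 4 panels, h=0.2750): -1.788043
T_{1}^{(1)} = -1.809086 + (-1.809086 − (-1.798896))/3 = -1.812483
T_{2}^{(1)} = -1.788043 + (-1.788043 − (-1.809086))/3 = -1.781029
T_{2}^{(2)} = -1.781029 + (-1.781029 − (-1.812483))/15 = -1.778932

-1.7789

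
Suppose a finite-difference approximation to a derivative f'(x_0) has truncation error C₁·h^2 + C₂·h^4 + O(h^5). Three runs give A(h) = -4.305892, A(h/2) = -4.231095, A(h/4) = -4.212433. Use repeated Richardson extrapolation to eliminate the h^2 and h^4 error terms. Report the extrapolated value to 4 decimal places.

First eliminate the h^2 term (factor 2^2 = 4):
  B₁ = (4·(-4.231095) − (-4.305892))/3 = -4.206163
  B₂ = (4·(-4.212433) − (-4.231095))/3 = -4.206212
Then eliminate the h^4 term (factor 2^4 = 16):
  (16·(-4.206212) − (-4.206163))/15 = -4.206215

-4.2062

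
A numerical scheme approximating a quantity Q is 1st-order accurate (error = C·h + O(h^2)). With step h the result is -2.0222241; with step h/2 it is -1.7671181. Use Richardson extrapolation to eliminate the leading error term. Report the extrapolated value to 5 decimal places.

The leading error scales as h; refining by a factor of 2 reduces it by 2^1 = 2.
Extrapolated value = (2·A(h/2) − A(h)) / (2 − 1)
= (2·(-1.7671181) − (-2.0222241)) / 1
= -1.5120121 / 1 = -1.5120121

-1.51201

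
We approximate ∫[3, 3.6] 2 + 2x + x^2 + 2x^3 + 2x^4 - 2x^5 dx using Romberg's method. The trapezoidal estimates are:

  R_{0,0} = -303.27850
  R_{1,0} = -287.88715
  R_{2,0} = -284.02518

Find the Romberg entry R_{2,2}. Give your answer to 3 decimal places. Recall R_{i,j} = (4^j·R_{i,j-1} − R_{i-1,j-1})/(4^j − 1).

-282.737

Richardson extrapolation on the trapezoidal column (denominator 4−1=3):
R_{1,1} = (4·(-287.88715) − (-303.27850)) / 3 = -282.75670
R_{2,1} = -284.02518 + (-284.02518 − (-287.88715))/3 = -282.73786
R_{2,2} = (16·(-282.73786) − (-282.75670)) / 15 = -282.73660
(Column j=1 coincides with Simpson's rule on the same nodes.)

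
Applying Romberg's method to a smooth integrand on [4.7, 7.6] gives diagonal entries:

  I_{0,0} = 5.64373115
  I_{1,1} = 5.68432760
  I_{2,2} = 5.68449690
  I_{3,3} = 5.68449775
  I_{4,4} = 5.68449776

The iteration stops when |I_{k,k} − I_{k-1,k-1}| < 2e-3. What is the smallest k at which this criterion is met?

k = 2

|I_{1,1} − I_{0,0}| = 0.04059645 ≥ 2e-3
|I_{2,2} − I_{1,1}| = 0.00016930 < 2e-3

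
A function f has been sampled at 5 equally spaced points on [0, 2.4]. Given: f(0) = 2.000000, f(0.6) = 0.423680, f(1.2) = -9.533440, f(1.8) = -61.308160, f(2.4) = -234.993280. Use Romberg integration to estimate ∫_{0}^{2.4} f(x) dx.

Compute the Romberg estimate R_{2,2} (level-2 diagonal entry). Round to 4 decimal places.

-98.4975

R_{0,0} (trapezoid, 1 panel, h=2.4000): -279.591936
R_{1,0} (trapezoid, 2 panels, h=1.2000): -151.236096
R_{2,0} (trapezoid, 4 panels, h=0.6000): -112.148736
R_{1,1} = -151.236096 + (-151.236096 − (-279.591936))/3 = -108.450816
R_{2,1} = -112.148736 + (-112.148736 − (-151.236096))/3 = -99.119616
R_{2,2} = -99.119616 + (-99.119616 − (-108.450816))/15 = -98.497536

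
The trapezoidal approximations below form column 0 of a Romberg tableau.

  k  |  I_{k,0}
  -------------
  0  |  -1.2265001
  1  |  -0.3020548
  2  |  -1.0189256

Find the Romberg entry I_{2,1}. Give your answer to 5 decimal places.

Richardson extrapolation on the trapezoidal column (denominator 4−1=3):
I_{2,1} = (4·(-1.0189256) − (-0.3020548)) / 3 = -1.2578825

-1.25788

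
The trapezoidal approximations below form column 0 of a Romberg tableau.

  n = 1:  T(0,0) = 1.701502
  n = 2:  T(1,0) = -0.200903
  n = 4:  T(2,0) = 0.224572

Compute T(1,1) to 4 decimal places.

-0.8350

T(1,1) = (4·(-0.200903) − 1.701502) / 3 = -0.835038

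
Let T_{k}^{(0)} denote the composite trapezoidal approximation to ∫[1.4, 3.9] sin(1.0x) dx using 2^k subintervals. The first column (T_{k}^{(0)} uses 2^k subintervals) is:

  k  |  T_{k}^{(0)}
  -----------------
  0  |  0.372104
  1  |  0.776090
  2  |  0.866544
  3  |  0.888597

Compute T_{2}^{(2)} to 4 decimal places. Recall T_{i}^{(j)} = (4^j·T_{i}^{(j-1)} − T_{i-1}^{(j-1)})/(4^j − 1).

Richardson extrapolation on the trapezoidal column (denominator 4−1=3):
T_{1}^{(1)} = (4·0.776090 − 0.372104) / 3 = 0.910752
T_{2}^{(1)} = (4·0.866544 − 0.776090) / 3 = 0.896695
T_{2}^{(2)} = (16·0.896695 − 0.910752) / 15 = 0.895758

0.8958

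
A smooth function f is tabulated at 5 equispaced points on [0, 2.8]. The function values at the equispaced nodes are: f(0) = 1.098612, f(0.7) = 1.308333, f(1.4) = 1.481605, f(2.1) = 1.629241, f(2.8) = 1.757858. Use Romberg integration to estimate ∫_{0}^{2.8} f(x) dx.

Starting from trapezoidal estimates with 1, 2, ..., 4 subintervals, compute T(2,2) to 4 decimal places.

4.0997

T(0,0) (trapezoid, 1 panel, h=2.8000): 3.999058
T(1,0) (trapezoid, 2 panels, h=1.4000): 4.073776
T(2,0) (trapezoid, 4 panels, h=0.7000): 4.093190
T(1,1) = 4.073776 + (4.073776 − 3.999058)/3 = 4.098682
T(2,1) = 4.093190 + (4.093190 − 4.073776)/3 = 4.099661
T(2,2) = 4.099661 + (4.099661 − 4.098682)/15 = 4.099726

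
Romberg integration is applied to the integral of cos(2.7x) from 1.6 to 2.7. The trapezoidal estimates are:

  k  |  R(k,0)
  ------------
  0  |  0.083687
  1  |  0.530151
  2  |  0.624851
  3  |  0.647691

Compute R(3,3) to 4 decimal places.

0.6552

Richardson extrapolation on the trapezoidal column (denominator 4−1=3):
R(1,1) = 0.530151 + (0.530151 − 0.083687)/3 = 0.678972
R(2,1) = 0.624851 + (0.624851 − 0.530151)/3 = 0.656418
R(3,1) = (4·0.647691 − 0.624851) / 3 = 0.655304
R(2,2) = (16·0.656418 − 0.678972) / 15 = 0.654914
R(3,2) = 0.655304 + (0.655304 − 0.656418)/15 = 0.655230
R(3,3) = (64·0.655230 − 0.654914) / 63 = 0.655235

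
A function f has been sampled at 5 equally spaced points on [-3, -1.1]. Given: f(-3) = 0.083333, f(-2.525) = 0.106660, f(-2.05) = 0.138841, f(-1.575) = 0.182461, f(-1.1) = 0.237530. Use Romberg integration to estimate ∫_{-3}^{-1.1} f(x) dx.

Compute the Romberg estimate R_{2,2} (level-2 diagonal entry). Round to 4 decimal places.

0.2779

R_{0,0} (trapezoid, 1 panel, h=1.9000): 0.304820
R_{1,0} (trapezoid, 2 panels, h=0.9500): 0.284309
R_{2,0} (trapezoid, 4 panels, h=0.4750): 0.279487
R_{1,1} = 0.284309 + (0.284309 − 0.304820)/3 = 0.277472
R_{2,1} = 0.279487 + (0.279487 − 0.284309)/3 = 0.277880
R_{2,2} = 0.277880 + (0.277880 − 0.277472)/15 = 0.277907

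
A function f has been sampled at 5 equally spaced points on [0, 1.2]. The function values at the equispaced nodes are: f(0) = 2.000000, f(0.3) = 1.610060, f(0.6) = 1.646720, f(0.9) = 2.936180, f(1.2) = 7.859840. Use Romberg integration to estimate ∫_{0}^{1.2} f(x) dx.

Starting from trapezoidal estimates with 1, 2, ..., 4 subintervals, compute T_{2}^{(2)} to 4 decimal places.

3.1235

T_{0}^{(0)} (trapezoid, 1 panel, h=1.2000): 5.915904
T_{1}^{(0)} (trapezoid, 2 panels, h=0.6000): 3.945984
T_{2}^{(0)} (trapezoid, 4 panels, h=0.3000): 3.336864
T_{1}^{(1)} = 3.945984 + (3.945984 − 5.915904)/3 = 3.289344
T_{2}^{(1)} = 3.336864 + (3.336864 − 3.945984)/3 = 3.133824
T_{2}^{(2)} = 3.133824 + (3.133824 − 3.289344)/15 = 3.123456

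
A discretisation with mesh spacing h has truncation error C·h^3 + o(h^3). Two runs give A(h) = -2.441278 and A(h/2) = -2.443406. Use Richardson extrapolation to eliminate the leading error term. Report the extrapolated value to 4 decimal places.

Extrapolated value = (8·A(h/2) − A(h)) / (8 − 1)
= (8·(-2.443406) − (-2.441278)) / 7
= -17.105970 / 7 = -2.443710

-2.4437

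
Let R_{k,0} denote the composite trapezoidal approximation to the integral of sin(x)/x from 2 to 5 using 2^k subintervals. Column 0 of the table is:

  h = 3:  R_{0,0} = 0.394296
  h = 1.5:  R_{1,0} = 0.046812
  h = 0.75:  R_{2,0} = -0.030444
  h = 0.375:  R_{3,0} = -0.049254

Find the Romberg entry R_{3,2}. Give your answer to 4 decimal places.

Richardson extrapolation on the trapezoidal column (denominator 4−1=3):
R_{2,1} = (4·(-0.030444) − 0.046812) / 3 = -0.056196
R_{3,1} = (4·(-0.049254) − (-0.030444)) / 3 = -0.055524
R_{3,2} = (16·(-0.055524) − (-0.056196)) / 15 = -0.055479
(Column j=1 coincides with Simpson's rule on the same nodes.)

-0.0555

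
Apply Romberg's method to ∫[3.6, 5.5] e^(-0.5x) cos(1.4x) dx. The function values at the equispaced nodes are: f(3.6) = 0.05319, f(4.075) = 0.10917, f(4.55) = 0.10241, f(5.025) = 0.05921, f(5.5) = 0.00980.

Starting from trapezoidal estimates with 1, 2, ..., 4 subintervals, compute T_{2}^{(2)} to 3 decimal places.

0.149

T_{0}^{(0)} (trapezoid, 1 panel, h=1.9000): 0.05984
T_{1}^{(0)} (trapezoid, 2 panels, h=0.9500): 0.12721
T_{2}^{(0)} (trapezoid, 4 panels, h=0.4750): 0.14359
T_{1}^{(1)} = 0.12721 + (0.12721 − 0.05984)/3 = 0.14967
T_{2}^{(1)} = 0.14359 + (0.14359 − 0.12721)/3 = 0.14905
T_{2}^{(2)} = 0.14905 + (0.14905 − 0.14967)/15 = 0.14901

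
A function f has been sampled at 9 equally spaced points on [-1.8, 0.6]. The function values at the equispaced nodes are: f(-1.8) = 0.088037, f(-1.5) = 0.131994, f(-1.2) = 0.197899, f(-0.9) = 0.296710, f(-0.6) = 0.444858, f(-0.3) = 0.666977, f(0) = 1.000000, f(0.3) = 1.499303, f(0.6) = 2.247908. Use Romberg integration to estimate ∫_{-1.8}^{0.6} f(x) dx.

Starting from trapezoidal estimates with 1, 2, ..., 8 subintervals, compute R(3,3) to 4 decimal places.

1.5999

R(0,0) (trapezoid, 1 panel, h=2.4000): 2.803134
R(1,0) (trapezoid, 2 panels, h=1.2000): 1.935397
R(2,0) (trapezoid, 4 panels, h=0.6000): 1.686438
R(3,0) (trapezoid, 8 panels, h=0.3000): 1.621714
R(1,1) = 1.935397 + (1.935397 − 2.803134)/3 = 1.646151
R(2,1) = 1.686438 + (1.686438 − 1.935397)/3 = 1.603452
R(3,1) = 1.621714 + (1.621714 − 1.686438)/3 = 1.600139
R(2,2) = 1.603452 + (1.603452 − 1.646151)/15 = 1.600605
R(3,2) = 1.600139 + (1.600139 − 1.603452)/15 = 1.599918
R(3,3) = 1.599918 + (1.599918 − 1.600605)/63 = 1.599907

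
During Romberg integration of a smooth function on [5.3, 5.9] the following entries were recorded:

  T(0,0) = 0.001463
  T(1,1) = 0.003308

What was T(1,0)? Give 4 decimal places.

0.0028

From T(1,1) = (4·T(1,0) − T(0,0))/3, solve for T(1,0):
4·T(1,0) = 3·0.003308 + 0.001463 = 0.011387
T(1,0) = 0.002847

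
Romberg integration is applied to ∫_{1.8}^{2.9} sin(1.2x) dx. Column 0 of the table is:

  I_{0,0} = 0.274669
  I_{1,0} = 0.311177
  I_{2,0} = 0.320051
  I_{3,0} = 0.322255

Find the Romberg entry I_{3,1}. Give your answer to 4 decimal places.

0.3230

Richardson extrapolation on the trapezoidal column (denominator 4−1=3):
I_{3,1} = 0.322255 + (0.322255 − 0.320051)/3 = 0.322990
(Column j=1 coincides with Simpson's rule on the same nodes.)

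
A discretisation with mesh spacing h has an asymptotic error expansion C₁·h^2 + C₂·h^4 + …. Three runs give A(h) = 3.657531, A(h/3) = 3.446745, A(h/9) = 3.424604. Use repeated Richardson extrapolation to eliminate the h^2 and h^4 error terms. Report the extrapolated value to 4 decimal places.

First eliminate the h^2 term (factor 3^2 = 9):
  B₁ = (9·3.446745 − 3.657531)/8 = 3.420397
  B₂ = (9·3.424604 − 3.446745)/8 = 3.421836
Then eliminate the h^4 term (factor 3^4 = 81):
  (81·3.421836 − 3.420397)/80 = 3.421854

3.4219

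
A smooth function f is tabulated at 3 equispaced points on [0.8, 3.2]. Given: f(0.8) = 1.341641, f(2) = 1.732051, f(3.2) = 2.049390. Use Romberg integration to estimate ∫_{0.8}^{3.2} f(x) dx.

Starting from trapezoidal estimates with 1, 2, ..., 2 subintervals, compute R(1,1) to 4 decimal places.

4.1277

R(0,0) (trapezoid, 1 panel, h=2.4000): 4.069237
R(1,0) (trapezoid, 2 panels, h=1.2000): 4.113080
R(1,1) = 4.113080 + (4.113080 − 4.069237)/3 = 4.127694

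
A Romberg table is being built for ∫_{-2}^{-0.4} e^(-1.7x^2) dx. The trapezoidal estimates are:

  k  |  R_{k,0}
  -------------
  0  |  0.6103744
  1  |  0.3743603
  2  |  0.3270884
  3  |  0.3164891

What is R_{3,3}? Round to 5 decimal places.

R_{1,1} = (4·0.3743603 − 0.6103744) / 3 = 0.2956889
R_{2,1} = (4·0.3270884 − 0.3743603) / 3 = 0.3113311
R_{3,1} = 0.3164891 + (0.3164891 − 0.3270884)/3 = 0.3129560
R_{2,2} = (16·0.3113311 − 0.2956889) / 15 = 0.3123739
R_{3,2} = 0.3129560 + (0.3129560 − 0.3113311)/15 = 0.3130643
R_{3,3} = 0.3130643 + (0.3130643 − 0.3123739)/63 = 0.3130753

0.31308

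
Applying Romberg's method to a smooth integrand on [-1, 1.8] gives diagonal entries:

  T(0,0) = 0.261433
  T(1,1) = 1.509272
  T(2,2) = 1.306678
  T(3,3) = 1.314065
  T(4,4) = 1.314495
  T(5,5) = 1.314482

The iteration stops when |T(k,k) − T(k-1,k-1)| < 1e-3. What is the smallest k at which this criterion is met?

k = 4

|T(1,1) − T(0,0)| = 1.247839 ≥ 1e-3
|T(2,2) − T(1,1)| = 0.202594 ≥ 1e-3
|T(3,3) − T(2,2)| = 0.007387 ≥ 1e-3
|T(4,4) − T(3,3)| = 0.000430 < 1e-3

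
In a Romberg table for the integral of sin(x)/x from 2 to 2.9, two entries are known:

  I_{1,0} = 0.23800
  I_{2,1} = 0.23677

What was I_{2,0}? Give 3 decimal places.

From I_{2,1} = (4·I_{2,0} − I_{1,0})/3, solve for I_{2,0}:
4·I_{2,0} = 3·0.23677 + 0.23800 = 0.94831
I_{2,0} = 0.23708

0.237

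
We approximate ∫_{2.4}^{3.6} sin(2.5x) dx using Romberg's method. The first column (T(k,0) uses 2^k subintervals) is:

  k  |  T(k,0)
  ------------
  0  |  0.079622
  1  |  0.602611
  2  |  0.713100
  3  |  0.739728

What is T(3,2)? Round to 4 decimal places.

T(2,1) = 0.713100 + (0.713100 − 0.602611)/3 = 0.749930
T(3,1) = 0.739728 + (0.739728 − 0.713100)/3 = 0.748604
T(3,2) = (16·0.748604 − 0.749930) / 15 = 0.748516
(Column j=1 coincides with Simpson's rule on the same nodes.)

0.7485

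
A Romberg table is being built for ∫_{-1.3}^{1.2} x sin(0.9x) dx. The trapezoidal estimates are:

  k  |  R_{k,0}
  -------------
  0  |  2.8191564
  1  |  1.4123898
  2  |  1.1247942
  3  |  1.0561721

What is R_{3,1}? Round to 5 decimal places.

R_{3,1} = (4·1.0561721 − 1.1247942) / 3 = 1.0332981

1.03330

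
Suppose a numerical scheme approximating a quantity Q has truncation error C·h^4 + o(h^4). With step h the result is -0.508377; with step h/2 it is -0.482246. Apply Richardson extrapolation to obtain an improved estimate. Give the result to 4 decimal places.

-0.4805

Extrapolated value = (16·A(h/2) − A(h)) / (16 − 1)
= (16·(-0.482246) − (-0.508377)) / 15
= -7.207559 / 15 = -0.480504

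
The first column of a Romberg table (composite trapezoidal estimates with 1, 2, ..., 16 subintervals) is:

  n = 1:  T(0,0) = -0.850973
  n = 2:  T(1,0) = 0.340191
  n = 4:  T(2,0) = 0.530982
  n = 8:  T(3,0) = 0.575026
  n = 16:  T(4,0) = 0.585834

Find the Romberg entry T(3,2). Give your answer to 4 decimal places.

0.5894

Richardson extrapolation on the trapezoidal column (denominator 4−1=3):
T(2,1) = (4·0.530982 − 0.340191) / 3 = 0.594579
T(3,1) = (4·0.575026 − 0.530982) / 3 = 0.589707
T(3,2) = 0.589707 + (0.589707 − 0.594579)/15 = 0.589382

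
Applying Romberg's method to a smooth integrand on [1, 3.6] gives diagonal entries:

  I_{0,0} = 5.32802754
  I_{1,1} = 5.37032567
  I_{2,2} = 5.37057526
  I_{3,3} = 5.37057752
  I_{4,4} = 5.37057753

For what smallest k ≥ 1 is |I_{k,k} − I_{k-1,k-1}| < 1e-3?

|I_{1,1} − I_{0,0}| = 0.04229813 ≥ 1e-3
|I_{2,2} − I_{1,1}| = 0.00024959 < 1e-3

k = 2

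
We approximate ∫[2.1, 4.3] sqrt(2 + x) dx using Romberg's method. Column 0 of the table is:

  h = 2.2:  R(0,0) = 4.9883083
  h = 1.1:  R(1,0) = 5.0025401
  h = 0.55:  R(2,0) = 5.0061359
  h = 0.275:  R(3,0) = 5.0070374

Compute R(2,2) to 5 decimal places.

5.00734

Richardson extrapolation on the trapezoidal column (denominator 4−1=3):
R(1,1) = (4·5.0025401 − 4.9883083) / 3 = 5.0072840
R(2,1) = (4·5.0061359 − 5.0025401) / 3 = 5.0073345
R(2,2) = (16·5.0073345 − 5.0072840) / 15 = 5.0073379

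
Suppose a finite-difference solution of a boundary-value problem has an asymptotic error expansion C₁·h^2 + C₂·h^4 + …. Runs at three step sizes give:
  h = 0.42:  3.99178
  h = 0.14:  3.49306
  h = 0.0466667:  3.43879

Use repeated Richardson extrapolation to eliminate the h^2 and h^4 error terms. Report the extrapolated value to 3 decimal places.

3.432

First eliminate the h^2 term (factor 3^2 = 9):
  B₁ = (9·3.49306 − 3.99178)/8 = 3.43072
  B₂ = (9·3.43879 − 3.49306)/8 = 3.43201
Then eliminate the h^4 term (factor 3^4 = 81):
  (81·3.43201 − 3.43072)/80 = 3.43203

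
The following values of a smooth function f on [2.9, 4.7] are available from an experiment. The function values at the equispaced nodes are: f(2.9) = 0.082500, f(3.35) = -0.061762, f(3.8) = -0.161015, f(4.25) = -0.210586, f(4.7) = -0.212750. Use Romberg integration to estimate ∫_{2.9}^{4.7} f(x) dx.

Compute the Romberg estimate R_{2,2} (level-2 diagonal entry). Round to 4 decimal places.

R_{0,0} (trapezoid, 1 panel, h=1.8000): -0.117225
R_{1,0} (trapezoid, 2 panels, h=0.9000): -0.203526
R_{2,0} (trapezoid, 4 panels, h=0.4500): -0.224320
R_{1,1} = -0.203526 + (-0.203526 − (-0.117225))/3 = -0.232293
R_{2,1} = -0.224320 + (-0.224320 − (-0.203526))/3 = -0.231251
R_{2,2} = -0.231251 + (-0.231251 − (-0.232293))/15 = -0.231182

-0.2312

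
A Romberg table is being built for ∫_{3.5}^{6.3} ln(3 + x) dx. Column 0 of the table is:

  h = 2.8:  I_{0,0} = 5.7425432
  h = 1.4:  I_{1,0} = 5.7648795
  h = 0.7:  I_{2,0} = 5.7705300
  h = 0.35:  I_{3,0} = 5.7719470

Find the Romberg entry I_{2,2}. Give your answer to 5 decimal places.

5.77242

Richardson extrapolation on the trapezoidal column (denominator 4−1=3):
I_{1,1} = 5.7648795 + (5.7648795 − 5.7425432)/3 = 5.7723249
I_{2,1} = (4·5.7705300 − 5.7648795) / 3 = 5.7724135
I_{2,2} = (16·5.7724135 − 5.7723249) / 15 = 5.7724194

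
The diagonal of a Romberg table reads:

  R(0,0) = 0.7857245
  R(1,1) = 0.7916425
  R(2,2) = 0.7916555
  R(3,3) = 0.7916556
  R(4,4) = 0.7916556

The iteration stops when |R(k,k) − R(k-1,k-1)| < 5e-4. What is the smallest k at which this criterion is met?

k = 2

|R(1,1) − R(0,0)| = 0.0059180 ≥ 5e-4
|R(2,2) − R(1,1)| = 0.0000130 < 5e-4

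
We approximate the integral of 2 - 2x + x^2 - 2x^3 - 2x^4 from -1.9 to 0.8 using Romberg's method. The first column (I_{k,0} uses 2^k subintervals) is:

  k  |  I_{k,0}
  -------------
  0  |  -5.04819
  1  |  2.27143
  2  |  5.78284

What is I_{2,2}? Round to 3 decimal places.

7.103

I_{1,1} = 2.27143 + (2.27143 − (-5.04819))/3 = 4.71130
I_{2,1} = (4·5.78284 − 2.27143) / 3 = 6.95331
I_{2,2} = (16·6.95331 − 4.71130) / 15 = 7.10278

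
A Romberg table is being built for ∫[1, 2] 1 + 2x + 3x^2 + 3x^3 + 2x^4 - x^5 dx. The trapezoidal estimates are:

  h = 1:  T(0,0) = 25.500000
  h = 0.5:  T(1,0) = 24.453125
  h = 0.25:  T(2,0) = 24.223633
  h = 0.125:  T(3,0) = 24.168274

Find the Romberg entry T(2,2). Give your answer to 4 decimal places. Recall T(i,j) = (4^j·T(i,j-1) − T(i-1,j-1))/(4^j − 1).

Richardson extrapolation on the trapezoidal column (denominator 4−1=3):
T(1,1) = 24.453125 + (24.453125 − 25.500000)/3 = 24.104167
T(2,1) = 24.223633 + (24.223633 − 24.453125)/3 = 24.147136
T(2,2) = 24.147136 + (24.147136 − 24.104167)/15 = 24.150001

24.1500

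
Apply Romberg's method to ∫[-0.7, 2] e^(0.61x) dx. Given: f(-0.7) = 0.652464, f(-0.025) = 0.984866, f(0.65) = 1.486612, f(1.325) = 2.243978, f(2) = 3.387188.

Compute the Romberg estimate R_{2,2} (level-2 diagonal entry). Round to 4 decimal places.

4.4832

R_{0,0} (trapezoid, 1 panel, h=2.7000): 5.453530
R_{1,0} (trapezoid, 2 panels, h=1.3500): 4.733691
R_{2,0} (trapezoid, 4 panels, h=0.6750): 4.546315
R_{1,1} = 4.733691 + (4.733691 − 5.453530)/3 = 4.493745
R_{2,1} = 4.546315 + (4.546315 − 4.733691)/3 = 4.483856
R_{2,2} = 4.483856 + (4.483856 − 4.493745)/15 = 4.483197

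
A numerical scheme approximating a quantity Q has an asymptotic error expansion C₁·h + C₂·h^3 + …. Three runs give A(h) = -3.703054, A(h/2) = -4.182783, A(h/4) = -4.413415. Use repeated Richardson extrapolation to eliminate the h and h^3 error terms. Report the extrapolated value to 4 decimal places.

-4.6414

First eliminate the h term (factor 2^1 = 2):
  B₁ = (2·(-4.182783) − (-3.703054))/1 = -4.662512
  B₂ = (2·(-4.413415) − (-4.182783))/1 = -4.644047
Then eliminate the h^3 term (factor 2^3 = 8):
  (8·(-4.644047) − (-4.662512))/7 = -4.641409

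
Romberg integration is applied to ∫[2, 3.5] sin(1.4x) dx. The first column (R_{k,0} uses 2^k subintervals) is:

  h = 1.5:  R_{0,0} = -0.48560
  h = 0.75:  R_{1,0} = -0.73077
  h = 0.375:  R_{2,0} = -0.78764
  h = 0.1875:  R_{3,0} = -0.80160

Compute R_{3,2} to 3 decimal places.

R_{2,1} = (4·(-0.78764) − (-0.73077)) / 3 = -0.80660
R_{3,1} = -0.80160 + (-0.80160 − (-0.78764))/3 = -0.80625
R_{3,2} = -0.80625 + (-0.80625 − (-0.80660))/15 = -0.80623

-0.806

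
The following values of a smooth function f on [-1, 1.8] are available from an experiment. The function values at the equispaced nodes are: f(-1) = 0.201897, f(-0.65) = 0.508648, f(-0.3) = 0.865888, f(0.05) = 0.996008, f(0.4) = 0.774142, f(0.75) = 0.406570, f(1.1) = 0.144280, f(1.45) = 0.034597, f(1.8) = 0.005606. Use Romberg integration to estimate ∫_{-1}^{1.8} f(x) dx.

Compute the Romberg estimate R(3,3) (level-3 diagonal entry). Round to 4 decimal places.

R(0,0) (trapezoid, 1 panel, h=2.8000): 0.290504
R(1,0) (trapezoid, 2 panels, h=1.4000): 1.229051
R(2,0) (trapezoid, 4 panels, h=0.7000): 1.321643
R(3,0) (trapezoid, 8 panels, h=0.3500): 1.341860
R(1,1) = 1.229051 + (1.229051 − 0.290504)/3 = 1.541900
R(2,1) = 1.321643 + (1.321643 − 1.229051)/3 = 1.352507
R(3,1) = 1.341860 + (1.341860 − 1.321643)/3 = 1.348599
R(2,2) = 1.352507 + (1.352507 − 1.541900)/15 = 1.339881
R(3,2) = 1.348599 + (1.348599 − 1.352507)/15 = 1.348338
R(3,3) = 1.348338 + (1.348338 − 1.339881)/63 = 1.348472

1.3485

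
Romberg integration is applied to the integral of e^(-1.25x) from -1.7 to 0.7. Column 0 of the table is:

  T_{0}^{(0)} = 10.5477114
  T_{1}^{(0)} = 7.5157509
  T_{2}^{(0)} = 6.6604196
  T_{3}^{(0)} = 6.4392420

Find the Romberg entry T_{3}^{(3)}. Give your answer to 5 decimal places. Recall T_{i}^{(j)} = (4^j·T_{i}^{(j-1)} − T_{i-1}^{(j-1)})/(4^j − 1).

6.36483

T_{1}^{(1)} = 7.5157509 + (7.5157509 − 10.5477114)/3 = 6.5050974
T_{2}^{(1)} = 6.6604196 + (6.6604196 − 7.5157509)/3 = 6.3753092
T_{3}^{(1)} = (4·6.4392420 − 6.6604196) / 3 = 6.3655161
T_{2}^{(2)} = 6.3753092 + (6.3753092 − 6.5050974)/15 = 6.3666567
T_{3}^{(2)} = 6.3655161 + (6.3655161 − 6.3753092)/15 = 6.3648632
T_{3}^{(3)} = 6.3648632 + (6.3648632 − 6.3666567)/63 = 6.3648347
(Column j=1 coincides with Simpson's rule on the same nodes.)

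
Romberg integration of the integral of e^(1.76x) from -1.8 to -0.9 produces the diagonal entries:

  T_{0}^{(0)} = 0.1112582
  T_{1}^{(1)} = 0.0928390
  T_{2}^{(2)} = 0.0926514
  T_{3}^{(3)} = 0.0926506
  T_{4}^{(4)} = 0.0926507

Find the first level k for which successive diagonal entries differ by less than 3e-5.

|T_{1}^{(1)} − T_{0}^{(0)}| = 0.0184192 ≥ 3e-5
|T_{2}^{(2)} − T_{1}^{(1)}| = 0.0001876 ≥ 3e-5
|T_{3}^{(3)} − T_{2}^{(2)}| = 0.0000008 < 3e-5

k = 3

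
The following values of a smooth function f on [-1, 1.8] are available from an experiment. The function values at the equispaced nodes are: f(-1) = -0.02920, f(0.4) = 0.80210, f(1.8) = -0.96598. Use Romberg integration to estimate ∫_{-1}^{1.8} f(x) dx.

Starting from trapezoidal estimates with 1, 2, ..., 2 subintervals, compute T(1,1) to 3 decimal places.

1.033

T(0,0) (trapezoid, 1 panel, h=2.8000): -1.39325
T(1,0) (trapezoid, 2 panels, h=1.4000): 0.42631
T(1,1) = 0.42631 + (0.42631 − (-1.39325))/3 = 1.03283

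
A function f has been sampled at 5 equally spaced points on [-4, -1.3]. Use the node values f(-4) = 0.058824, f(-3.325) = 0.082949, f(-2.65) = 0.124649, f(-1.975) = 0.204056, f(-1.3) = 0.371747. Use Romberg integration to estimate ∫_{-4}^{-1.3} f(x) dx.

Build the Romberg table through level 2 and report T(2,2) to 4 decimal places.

0.4108

T(0,0) (trapezoid, 1 panel, h=2.7000): 0.581271
T(1,0) (trapezoid, 2 panels, h=1.3500): 0.458912
T(2,0) (trapezoid, 4 panels, h=0.6750): 0.423184
T(1,1) = 0.458912 + (0.458912 − 0.581271)/3 = 0.418126
T(2,1) = 0.423184 + (0.423184 − 0.458912)/3 = 0.411275
T(2,2) = 0.411275 + (0.411275 − 0.418126)/15 = 0.410818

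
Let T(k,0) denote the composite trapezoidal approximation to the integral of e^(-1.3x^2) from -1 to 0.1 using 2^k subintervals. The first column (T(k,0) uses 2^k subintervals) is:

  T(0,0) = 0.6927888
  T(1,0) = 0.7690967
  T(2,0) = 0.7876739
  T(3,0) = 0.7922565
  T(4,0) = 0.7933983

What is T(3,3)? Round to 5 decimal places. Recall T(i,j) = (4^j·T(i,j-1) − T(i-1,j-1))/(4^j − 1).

0.79378

T(1,1) = (4·0.7690967 − 0.6927888) / 3 = 0.7945327
T(2,1) = 0.7876739 + (0.7876739 − 0.7690967)/3 = 0.7938663
T(3,1) = (4·0.7922565 − 0.7876739) / 3 = 0.7937840
T(2,2) = (16·0.7938663 − 0.7945327) / 15 = 0.7938219
T(3,2) = 0.7937840 + (0.7937840 − 0.7938663)/15 = 0.7937785
T(3,3) = (64·0.7937785 − 0.7938219) / 63 = 0.7937778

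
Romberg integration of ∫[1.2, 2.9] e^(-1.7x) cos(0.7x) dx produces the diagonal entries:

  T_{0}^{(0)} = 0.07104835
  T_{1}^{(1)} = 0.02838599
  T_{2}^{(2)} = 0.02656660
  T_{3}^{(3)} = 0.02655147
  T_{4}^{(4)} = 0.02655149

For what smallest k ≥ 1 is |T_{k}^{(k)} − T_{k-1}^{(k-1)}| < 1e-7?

k = 4

|T_{1}^{(1)} − T_{0}^{(0)}| = 0.04266236 ≥ 1e-7
|T_{2}^{(2)} − T_{1}^{(1)}| = 0.00181939 ≥ 1e-7
|T_{3}^{(3)} − T_{2}^{(2)}| = 0.00001513 ≥ 1e-7
|T_{4}^{(4)} − T_{3}^{(3)}| = 0.00000002 < 1e-7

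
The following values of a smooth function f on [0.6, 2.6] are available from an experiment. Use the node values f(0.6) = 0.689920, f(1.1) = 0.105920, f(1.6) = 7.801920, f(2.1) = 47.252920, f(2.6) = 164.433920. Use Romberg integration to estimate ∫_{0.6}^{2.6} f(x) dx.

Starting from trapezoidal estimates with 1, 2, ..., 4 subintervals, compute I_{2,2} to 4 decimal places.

61.4438

I_{0,0} (trapezoid, 1 panel, h=2.0000): 165.123840
I_{1,0} (trapezoid, 2 panels, h=1.0000): 90.363840
I_{2,0} (trapezoid, 4 panels, h=0.5000): 68.861340
I_{1,1} = 90.363840 + (90.363840 − 165.123840)/3 = 65.443840
I_{2,1} = 68.861340 + (68.861340 − 90.363840)/3 = 61.693840
I_{2,2} = 61.693840 + (61.693840 − 65.443840)/15 = 61.443840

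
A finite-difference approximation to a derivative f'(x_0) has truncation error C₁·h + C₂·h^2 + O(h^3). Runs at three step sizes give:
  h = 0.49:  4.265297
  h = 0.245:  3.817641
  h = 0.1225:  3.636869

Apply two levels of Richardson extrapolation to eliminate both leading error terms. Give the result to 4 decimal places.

3.4848

First eliminate the h term (factor 2^1 = 2):
  B₁ = (2·3.817641 − 4.265297)/1 = 3.369985
  B₂ = (2·3.636869 − 3.817641)/1 = 3.456097
Then eliminate the h^2 term (factor 2^2 = 4):
  (4·3.456097 − 3.369985)/3 = 3.484801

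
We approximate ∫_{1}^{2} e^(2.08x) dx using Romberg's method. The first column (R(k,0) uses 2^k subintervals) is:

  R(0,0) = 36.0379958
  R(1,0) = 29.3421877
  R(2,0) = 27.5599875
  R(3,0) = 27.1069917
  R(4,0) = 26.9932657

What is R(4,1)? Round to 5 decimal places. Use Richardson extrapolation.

R(4,1) = 26.9932657 + (26.9932657 − 27.1069917)/3 = 26.9553570

26.95536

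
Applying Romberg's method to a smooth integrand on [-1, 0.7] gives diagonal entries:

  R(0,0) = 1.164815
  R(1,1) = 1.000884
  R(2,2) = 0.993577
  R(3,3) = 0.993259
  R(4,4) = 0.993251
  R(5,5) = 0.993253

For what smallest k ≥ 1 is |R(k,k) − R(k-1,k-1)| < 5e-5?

|R(1,1) − R(0,0)| = 0.163931 ≥ 5e-5
|R(2,2) − R(1,1)| = 0.007307 ≥ 5e-5
|R(3,3) − R(2,2)| = 0.000318 ≥ 5e-5
|R(4,4) − R(3,3)| = 0.000008 < 5e-5

k = 4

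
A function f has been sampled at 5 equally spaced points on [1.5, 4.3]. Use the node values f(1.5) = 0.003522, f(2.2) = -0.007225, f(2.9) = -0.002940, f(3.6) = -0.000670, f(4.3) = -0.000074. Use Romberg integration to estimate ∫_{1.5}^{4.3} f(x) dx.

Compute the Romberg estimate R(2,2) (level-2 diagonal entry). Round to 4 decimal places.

-0.0082

R(0,0) (trapezoid, 1 panel, h=2.8000): 0.004827
R(1,0) (trapezoid, 2 panels, h=1.4000): -0.001702
R(2,0) (trapezoid, 4 panels, h=0.7000): -0.006378
R(1,1) = -0.001702 + (-0.001702 − 0.004827)/3 = -0.003878
R(2,1) = -0.006378 + (-0.006378 − (-0.001702))/3 = -0.007937
R(2,2) = -0.007937 + (-0.007937 − (-0.003878))/15 = -0.008208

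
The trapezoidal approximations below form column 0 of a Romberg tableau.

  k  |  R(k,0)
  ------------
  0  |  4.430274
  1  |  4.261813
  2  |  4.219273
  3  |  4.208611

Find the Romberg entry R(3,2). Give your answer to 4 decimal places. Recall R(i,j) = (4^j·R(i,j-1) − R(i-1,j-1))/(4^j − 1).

4.2051

Richardson extrapolation on the trapezoidal column (denominator 4−1=3):
R(2,1) = (4·4.219273 − 4.261813) / 3 = 4.205093
R(3,1) = 4.208611 + (4.208611 − 4.219273)/3 = 4.205057
R(3,2) = (16·4.205057 − 4.205093) / 15 = 4.205055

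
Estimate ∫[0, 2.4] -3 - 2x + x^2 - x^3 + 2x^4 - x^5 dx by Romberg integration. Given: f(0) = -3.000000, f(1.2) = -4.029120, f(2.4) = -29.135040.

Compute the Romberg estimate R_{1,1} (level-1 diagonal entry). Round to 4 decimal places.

R_{0,0} (trapezoid, 1 panel, h=2.4000): -38.562048
R_{1,0} (trapezoid, 2 panels, h=1.2000): -24.115968
R_{1,1} = -24.115968 + (-24.115968 − (-38.562048))/3 = -19.300608

-19.3006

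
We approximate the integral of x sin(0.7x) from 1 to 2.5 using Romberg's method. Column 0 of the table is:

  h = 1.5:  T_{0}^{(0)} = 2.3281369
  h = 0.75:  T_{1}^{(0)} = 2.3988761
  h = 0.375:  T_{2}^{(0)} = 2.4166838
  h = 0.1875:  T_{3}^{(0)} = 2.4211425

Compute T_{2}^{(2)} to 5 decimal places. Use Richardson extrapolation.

2.42263

Richardson extrapolation on the trapezoidal column (denominator 4−1=3):
T_{1}^{(1)} = 2.3988761 + (2.3988761 − 2.3281369)/3 = 2.4224558
T_{2}^{(1)} = 2.4166838 + (2.4166838 − 2.3988761)/3 = 2.4226197
T_{2}^{(2)} = 2.4226197 + (2.4226197 − 2.4224558)/15 = 2.4226306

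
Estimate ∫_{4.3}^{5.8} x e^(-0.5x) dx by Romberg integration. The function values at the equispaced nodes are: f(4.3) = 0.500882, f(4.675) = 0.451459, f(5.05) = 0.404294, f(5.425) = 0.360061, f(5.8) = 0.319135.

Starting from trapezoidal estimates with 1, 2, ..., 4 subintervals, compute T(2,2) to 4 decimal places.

T(0,0) (trapezoid, 1 panel, h=1.5000): 0.615013
T(1,0) (trapezoid, 2 panels, h=0.7500): 0.610727
T(2,0) (trapezoid, 4 panels, h=0.3750): 0.609683
T(1,1) = 0.610727 + (0.610727 − 0.615013)/3 = 0.609298
T(2,1) = 0.609683 + (0.609683 − 0.610727)/3 = 0.609335
T(2,2) = 0.609335 + (0.609335 − 0.609298)/15 = 0.609337

0.6093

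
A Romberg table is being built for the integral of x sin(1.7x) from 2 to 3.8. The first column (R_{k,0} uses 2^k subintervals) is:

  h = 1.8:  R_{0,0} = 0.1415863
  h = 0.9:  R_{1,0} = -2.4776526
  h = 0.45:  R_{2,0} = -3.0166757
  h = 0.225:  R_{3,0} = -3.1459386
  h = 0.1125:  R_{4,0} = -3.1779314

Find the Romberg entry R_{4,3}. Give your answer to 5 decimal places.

Richardson extrapolation on the trapezoidal column (denominator 4−1=3):
R_{2,1} = -3.0166757 + (-3.0166757 − (-2.4776526))/3 = -3.1963501
R_{3,1} = (4·(-3.1459386) − (-3.0166757)) / 3 = -3.1890262
R_{4,1} = (4·(-3.1779314) − (-3.1459386)) / 3 = -3.1885957
R_{3,2} = (16·(-3.1890262) − (-3.1963501)) / 15 = -3.1885379
R_{4,2} = (16·(-3.1885957) − (-3.1890262)) / 15 = -3.1885670
R_{4,3} = -3.1885670 + (-3.1885670 − (-3.1885379))/63 = -3.1885675
(Column j=1 coincides with Simpson's rule on the same nodes.)

-3.18857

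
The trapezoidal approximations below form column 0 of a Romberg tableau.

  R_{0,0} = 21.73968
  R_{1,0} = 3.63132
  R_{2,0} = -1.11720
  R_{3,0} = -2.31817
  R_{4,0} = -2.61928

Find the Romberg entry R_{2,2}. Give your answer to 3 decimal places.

Richardson extrapolation on the trapezoidal column (denominator 4−1=3):
R_{1,1} = 3.63132 + (3.63132 − 21.73968)/3 = -2.40480
R_{2,1} = (4·(-1.11720) − 3.63132) / 3 = -2.70004
R_{2,2} = -2.70004 + (-2.70004 − (-2.40480))/15 = -2.71972

-2.720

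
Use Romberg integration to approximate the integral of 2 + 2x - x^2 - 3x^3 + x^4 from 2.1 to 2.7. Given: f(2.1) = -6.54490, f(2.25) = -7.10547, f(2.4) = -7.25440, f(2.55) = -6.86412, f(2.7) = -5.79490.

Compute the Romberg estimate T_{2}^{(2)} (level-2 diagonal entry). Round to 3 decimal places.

-4.136

T_{0}^{(0)} (trapezoid, 1 panel, h=0.6000): -3.70194
T_{1}^{(0)} (trapezoid, 2 panels, h=0.3000): -4.02729
T_{2}^{(0)} (trapezoid, 4 panels, h=0.1500): -4.10908
T_{1}^{(1)} = -4.02729 + (-4.02729 − (-3.70194))/3 = -4.13574
T_{2}^{(1)} = -4.10908 + (-4.10908 − (-4.02729))/3 = -4.13634
T_{2}^{(2)} = -4.13634 + (-4.13634 − (-4.13574))/15 = -4.13638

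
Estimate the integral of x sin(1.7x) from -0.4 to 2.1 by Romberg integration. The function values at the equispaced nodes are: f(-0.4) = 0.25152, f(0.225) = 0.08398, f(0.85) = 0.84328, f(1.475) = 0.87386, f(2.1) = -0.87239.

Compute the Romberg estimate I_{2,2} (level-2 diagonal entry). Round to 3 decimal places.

I_{0,0} (trapezoid, 1 panel, h=2.5000): -0.77609
I_{1,0} (trapezoid, 2 panels, h=1.2500): 0.66606
I_{2,0} (trapezoid, 4 panels, h=0.6250): 0.93168
I_{1,1} = 0.66606 + (0.66606 − (-0.77609))/3 = 1.14678
I_{2,1} = 0.93168 + (0.93168 − 0.66606)/3 = 1.02022
I_{2,2} = 1.02022 + (1.02022 − 1.14678)/15 = 1.01178

1.012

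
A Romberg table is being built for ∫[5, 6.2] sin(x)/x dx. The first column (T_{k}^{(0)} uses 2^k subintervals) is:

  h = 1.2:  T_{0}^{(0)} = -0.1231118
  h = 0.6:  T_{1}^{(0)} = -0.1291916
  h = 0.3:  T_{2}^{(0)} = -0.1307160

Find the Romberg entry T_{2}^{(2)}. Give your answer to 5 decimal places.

T_{1}^{(1)} = -0.1291916 + (-0.1291916 − (-0.1231118))/3 = -0.1312182
T_{2}^{(1)} = (4·(-0.1307160) − (-0.1291916)) / 3 = -0.1312241
T_{2}^{(2)} = -0.1312241 + (-0.1312241 − (-0.1312182))/15 = -0.1312245

-0.13122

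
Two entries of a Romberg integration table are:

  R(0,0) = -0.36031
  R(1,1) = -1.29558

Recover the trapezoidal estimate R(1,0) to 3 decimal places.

From R(1,1) = (4·R(1,0) − R(0,0))/3, solve for R(1,0):
4·R(1,0) = 3·(-1.29558) + (-0.36031) = -4.24705
R(1,0) = -1.06176

-1.062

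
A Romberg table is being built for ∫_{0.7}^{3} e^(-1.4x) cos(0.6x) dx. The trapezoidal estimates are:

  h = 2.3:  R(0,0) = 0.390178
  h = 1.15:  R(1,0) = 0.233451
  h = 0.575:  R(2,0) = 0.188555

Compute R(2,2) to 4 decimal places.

0.1731

R(1,1) = 0.233451 + (0.233451 − 0.390178)/3 = 0.181209
R(2,1) = (4·0.188555 − 0.233451) / 3 = 0.173590
R(2,2) = (16·0.173590 − 0.181209) / 15 = 0.173082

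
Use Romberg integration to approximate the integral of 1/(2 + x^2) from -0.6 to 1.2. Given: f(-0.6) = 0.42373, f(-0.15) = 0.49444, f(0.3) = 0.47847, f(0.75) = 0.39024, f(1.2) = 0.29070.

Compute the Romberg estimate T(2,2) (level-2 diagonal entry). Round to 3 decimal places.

0.781

T(0,0) (trapezoid, 1 panel, h=1.8000): 0.64299
T(1,0) (trapezoid, 2 panels, h=0.9000): 0.75212
T(2,0) (trapezoid, 4 panels, h=0.4500): 0.77416
T(1,1) = 0.75212 + (0.75212 − 0.64299)/3 = 0.78850
T(2,1) = 0.77416 + (0.77416 − 0.75212)/3 = 0.78151
T(2,2) = 0.78151 + (0.78151 − 0.78850)/15 = 0.78104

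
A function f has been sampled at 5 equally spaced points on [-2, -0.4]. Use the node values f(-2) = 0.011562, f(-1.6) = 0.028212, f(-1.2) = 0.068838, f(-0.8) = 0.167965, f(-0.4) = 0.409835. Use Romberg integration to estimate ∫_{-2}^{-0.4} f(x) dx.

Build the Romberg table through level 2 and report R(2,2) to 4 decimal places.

R(0,0) (trapezoid, 1 panel, h=1.6000): 0.337118
R(1,0) (trapezoid, 2 panels, h=0.8000): 0.223629
R(2,0) (trapezoid, 4 panels, h=0.4000): 0.190285
R(1,1) = 0.223629 + (0.223629 − 0.337118)/3 = 0.185799
R(2,1) = 0.190285 + (0.190285 − 0.223629)/3 = 0.179170
R(2,2) = 0.179170 + (0.179170 − 0.185799)/15 = 0.178728

0.1787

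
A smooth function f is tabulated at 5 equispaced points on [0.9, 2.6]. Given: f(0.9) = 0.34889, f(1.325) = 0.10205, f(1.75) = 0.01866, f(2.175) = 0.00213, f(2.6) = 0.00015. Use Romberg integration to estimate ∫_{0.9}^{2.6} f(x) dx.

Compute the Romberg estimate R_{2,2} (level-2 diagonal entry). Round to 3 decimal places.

0.113

R_{0,0} (trapezoid, 1 panel, h=1.7000): 0.29668
R_{1,0} (trapezoid, 2 panels, h=0.8500): 0.16420
R_{2,0} (trapezoid, 4 panels, h=0.4250): 0.12638
R_{1,1} = 0.16420 + (0.16420 − 0.29668)/3 = 0.12004
R_{2,1} = 0.12638 + (0.12638 − 0.16420)/3 = 0.11377
R_{2,2} = 0.11377 + (0.11377 − 0.12004)/15 = 0.11335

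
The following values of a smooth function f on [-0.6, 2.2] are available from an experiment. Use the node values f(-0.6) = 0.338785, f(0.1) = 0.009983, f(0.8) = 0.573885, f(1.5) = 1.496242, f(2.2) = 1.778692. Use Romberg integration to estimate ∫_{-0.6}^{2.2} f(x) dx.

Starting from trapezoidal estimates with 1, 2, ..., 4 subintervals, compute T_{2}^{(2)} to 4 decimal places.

2.1749

T_{0}^{(0)} (trapezoid, 1 panel, h=2.8000): 2.964468
T_{1}^{(0)} (trapezoid, 2 panels, h=1.4000): 2.285673
T_{2}^{(0)} (trapezoid, 4 panels, h=0.7000): 2.197194
T_{1}^{(1)} = 2.285673 + (2.285673 − 2.964468)/3 = 2.059408
T_{2}^{(1)} = 2.197194 + (2.197194 − 2.285673)/3 = 2.167701
T_{2}^{(2)} = 2.167701 + (2.167701 − 2.059408)/15 = 2.174921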